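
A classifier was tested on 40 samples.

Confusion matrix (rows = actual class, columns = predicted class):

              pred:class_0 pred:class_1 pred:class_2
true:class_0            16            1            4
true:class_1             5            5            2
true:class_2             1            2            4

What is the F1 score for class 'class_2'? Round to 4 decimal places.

Treat 'class_2' as positive and all other classes as negative.
F1 score = 2·TP/(2·TP+FP+FN).
class_2: TP=4, FP=4+2=6, FN=1+2=3 → 8/17 = 0.47059

0.4706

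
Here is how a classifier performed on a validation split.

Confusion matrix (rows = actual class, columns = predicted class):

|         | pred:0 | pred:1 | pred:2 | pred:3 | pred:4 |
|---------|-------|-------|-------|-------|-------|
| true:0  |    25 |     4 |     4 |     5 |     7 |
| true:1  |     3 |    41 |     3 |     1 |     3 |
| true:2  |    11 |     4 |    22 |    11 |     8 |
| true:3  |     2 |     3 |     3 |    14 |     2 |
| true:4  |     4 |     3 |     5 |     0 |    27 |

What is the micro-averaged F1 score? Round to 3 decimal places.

Micro-averaging pools counts across classes: ΣTP=129, ΣFP=86, ΣFN=86.
Micro-F1 score = 2·TP/(2·TP+FP+FN) on pooled counts = 0.600 (equals overall accuracy in single-label multiclass).

0.600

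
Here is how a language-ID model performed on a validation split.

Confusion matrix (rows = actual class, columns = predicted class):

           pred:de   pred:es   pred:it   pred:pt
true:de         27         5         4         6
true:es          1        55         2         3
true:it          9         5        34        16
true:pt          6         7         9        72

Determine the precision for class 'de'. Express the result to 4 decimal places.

0.6279

Treat 'de' as positive and all other classes as negative.
precision = TP/(TP+FP).
de: TP=27, FP=1+9+6=16 → 27/43 = 0.62791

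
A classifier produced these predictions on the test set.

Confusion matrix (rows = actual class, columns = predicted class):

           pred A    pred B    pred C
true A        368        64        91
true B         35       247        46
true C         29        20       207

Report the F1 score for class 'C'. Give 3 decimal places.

0.690

F1 score = 2·TP/(2·TP+FP+FN).
C: TP=207, FP=91+46=137, FN=29+20=49 → 414/600 = 0.6900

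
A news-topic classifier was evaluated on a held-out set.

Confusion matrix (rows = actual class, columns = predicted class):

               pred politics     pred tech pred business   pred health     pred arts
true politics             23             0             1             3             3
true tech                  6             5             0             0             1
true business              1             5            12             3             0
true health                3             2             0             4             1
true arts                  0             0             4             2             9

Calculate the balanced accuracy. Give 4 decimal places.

Balanced accuracy = mean of per-class recall.
  politics: recall = 23/30 = 0.76667
  tech: recall = 5/12 = 0.41667
  business: recall = 12/21 = 0.57143
  health: recall = 4/10 = 0.40000
  arts: recall = 9/15 = 0.60000
Mean = (0.76667 + 0.41667 + 0.57143 + 0.40000 + 0.60000) / 5 = 0.5510

0.5510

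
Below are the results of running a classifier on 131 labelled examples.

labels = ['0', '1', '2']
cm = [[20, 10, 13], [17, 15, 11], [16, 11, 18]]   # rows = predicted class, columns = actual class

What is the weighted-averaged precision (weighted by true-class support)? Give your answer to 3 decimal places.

Per-class precision (TP/(TP+FP)):
  0: TP=20, FP=10+13=23 → 20/43 = 0.4651
  1: TP=15, FP=17+11=28 → 15/43 = 0.3488
  2: TP=18, FP=16+11=27 → 18/45 = 0.4000
Weighted-precision = Σ (supportᵢ/N)·precisionᵢ with N=131: (53/131)·0.4651 + (36/131)·0.3488 + (42/131)·0.4000 = 0.412

0.412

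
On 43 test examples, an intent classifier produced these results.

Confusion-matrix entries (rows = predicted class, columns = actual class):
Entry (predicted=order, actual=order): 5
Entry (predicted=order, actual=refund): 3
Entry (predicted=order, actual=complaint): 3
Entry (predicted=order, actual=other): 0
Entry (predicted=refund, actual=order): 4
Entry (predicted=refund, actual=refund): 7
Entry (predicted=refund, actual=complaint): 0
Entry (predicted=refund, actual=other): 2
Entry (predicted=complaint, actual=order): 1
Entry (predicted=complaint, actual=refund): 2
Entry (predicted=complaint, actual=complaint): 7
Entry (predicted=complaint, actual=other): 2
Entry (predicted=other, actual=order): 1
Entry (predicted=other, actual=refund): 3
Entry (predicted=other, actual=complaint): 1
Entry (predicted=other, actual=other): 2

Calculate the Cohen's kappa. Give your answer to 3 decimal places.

Observed agreement pₒ = trace/N = 21/43 = 0.4884
Expected agreement pₑ = Σ (rowᵢ·colᵢ)/N² = (11·11 + 15·13 + 11·12 + 6·7)/43² = 0.2650
κ = (pₒ − pₑ)/(1 − pₑ) = (0.4884 − 0.2650)/(1 − 0.2650) = 0.304

0.304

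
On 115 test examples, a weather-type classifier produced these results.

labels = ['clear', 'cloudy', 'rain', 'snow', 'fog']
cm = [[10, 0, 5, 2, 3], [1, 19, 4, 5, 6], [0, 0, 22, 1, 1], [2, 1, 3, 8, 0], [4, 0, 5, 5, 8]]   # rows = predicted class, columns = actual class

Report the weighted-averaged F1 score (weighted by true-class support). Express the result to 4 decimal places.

0.5830

Per-class F1 score (2·TP/(2·TP+FP+FN)):
  clear: TP=10, FP=0+5+2+3=10, FN=1+0+2+4=7 → 20/37 = 0.54054
  cloudy: TP=19, FP=1+4+5+6=16, FN=0+0+1+0=1 → 38/55 = 0.69091
  rain: TP=22, FP=0+0+1+1=2, FN=5+4+3+5=17 → 44/63 = 0.69841
  snow: TP=8, FP=2+1+3+0=6, FN=2+5+1+5=13 → 16/35 = 0.45714
  fog: TP=8, FP=4+0+5+5=14, FN=3+6+1+0=10 → 16/40 = 0.40000
Weighted-F1 score = Σ (supportᵢ/N)·F1 scoreᵢ with N=115: (17/115)·0.54054 + (20/115)·0.69091 + (39/115)·0.69841 + (21/115)·0.45714 + (18/115)·0.40000 = 0.5830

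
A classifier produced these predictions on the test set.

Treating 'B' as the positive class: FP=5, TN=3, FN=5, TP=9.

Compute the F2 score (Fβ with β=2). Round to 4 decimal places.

Fβ = (1+β²)·TP / ((1+β²)·TP + β²·FN + FP), with β²=4
= 5·9 / (5·9 + 4·5 + 5) = 0.6429

0.6429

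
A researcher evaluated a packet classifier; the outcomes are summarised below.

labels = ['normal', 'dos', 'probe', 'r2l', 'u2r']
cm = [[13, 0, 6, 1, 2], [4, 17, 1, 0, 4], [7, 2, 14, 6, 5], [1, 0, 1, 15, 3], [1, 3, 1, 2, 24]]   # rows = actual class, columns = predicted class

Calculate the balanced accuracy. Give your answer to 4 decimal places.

Balanced accuracy = mean of per-class recall.
  normal: recall = 13/22 = 0.59091
  dos: recall = 17/26 = 0.65385
  probe: recall = 14/34 = 0.41176
  r2l: recall = 15/20 = 0.75000
  u2r: recall = 24/31 = 0.77419
Mean = (0.59091 + 0.65385 + 0.41176 + 0.75000 + 0.77419) / 5 = 0.6361

0.6361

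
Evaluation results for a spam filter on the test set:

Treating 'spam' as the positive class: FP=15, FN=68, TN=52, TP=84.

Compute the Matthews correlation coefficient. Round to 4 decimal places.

0.3044

MCC = (TP·TN − FP·FN) / √((TP+FP)(TP+FN)(TN+FP)(TN+FN))
Numerator = 84·52 − 15·68 = 3348
Denominator = √(99·152·67·120) = √120985920 = 10999.3600
MCC = 3348 / 10999.3600 = 0.3044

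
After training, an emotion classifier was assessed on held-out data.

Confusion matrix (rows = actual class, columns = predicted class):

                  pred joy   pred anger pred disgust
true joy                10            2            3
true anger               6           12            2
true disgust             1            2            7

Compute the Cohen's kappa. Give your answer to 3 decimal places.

Observed agreement pₒ = trace/N = 29/45 = 0.6444
Expected agreement pₑ = Σ (rowᵢ·colᵢ)/N² = (15·17 + 20·16 + 10·12)/45² = 0.3432
κ = (pₒ − pₑ)/(1 − pₑ) = (0.6444 − 0.3432)/(1 − 0.3432) = 0.459

0.459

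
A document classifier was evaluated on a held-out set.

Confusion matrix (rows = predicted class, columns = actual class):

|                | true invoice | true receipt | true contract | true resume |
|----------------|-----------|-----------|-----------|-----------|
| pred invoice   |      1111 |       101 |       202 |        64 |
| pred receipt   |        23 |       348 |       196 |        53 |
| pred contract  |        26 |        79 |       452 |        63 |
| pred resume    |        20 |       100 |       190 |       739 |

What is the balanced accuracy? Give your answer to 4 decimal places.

Balanced accuracy = mean of per-class recall.
  invoice: recall = 1111/1180 = 0.94153
  receipt: recall = 348/628 = 0.55414
  contract: recall = 452/1040 = 0.43462
  resume: recall = 739/919 = 0.80413
Mean = (0.94153 + 0.55414 + 0.43462 + 0.80413) / 4 = 0.6836

0.6836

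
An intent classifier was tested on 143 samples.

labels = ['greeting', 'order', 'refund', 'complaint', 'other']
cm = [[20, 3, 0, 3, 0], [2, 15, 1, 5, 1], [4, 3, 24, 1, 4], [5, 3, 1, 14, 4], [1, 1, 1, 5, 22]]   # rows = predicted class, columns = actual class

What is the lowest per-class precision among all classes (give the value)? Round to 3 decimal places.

Per-class precision (TP/(TP+FP)):
  greeting: TP=20, FP=3+0+3+0=6 → 20/26 = 0.7692
  order: TP=15, FP=2+1+5+1=9 → 15/24 = 0.6250
  refund: TP=24, FP=4+3+1+4=12 → 24/36 = 0.6667
  complaint: TP=14, FP=5+3+1+4=13 → 14/27 = 0.5185
  other: TP=22, FP=1+1+1+5=8 → 22/30 = 0.7333
Lowest is class 'complaint' with precision = 0.519.

0.519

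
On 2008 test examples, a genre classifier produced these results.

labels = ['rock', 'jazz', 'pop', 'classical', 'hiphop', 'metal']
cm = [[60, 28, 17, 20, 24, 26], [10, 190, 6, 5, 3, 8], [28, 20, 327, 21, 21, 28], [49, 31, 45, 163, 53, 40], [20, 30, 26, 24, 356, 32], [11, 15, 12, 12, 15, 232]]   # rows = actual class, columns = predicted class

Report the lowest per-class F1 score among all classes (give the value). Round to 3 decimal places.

0.340

Per-class F1 score (2·TP/(2·TP+FP+FN)):
  rock: TP=60, FP=10+28+49+20+11=118, FN=28+17+20+24+26=115 → 120/353 = 0.3399
  jazz: TP=190, FP=28+20+31+30+15=124, FN=10+6+5+3+8=32 → 380/536 = 0.7090
  pop: TP=327, FP=17+6+45+26+12=106, FN=28+20+21+21+28=118 → 654/878 = 0.7449
  classical: TP=163, FP=20+5+21+24+12=82, FN=49+31+45+53+40=218 → 326/626 = 0.5208
  hiphop: TP=356, FP=24+3+21+53+15=116, FN=20+30+26+24+32=132 → 712/960 = 0.7417
  metal: TP=232, FP=26+8+28+40+32=134, FN=11+15+12+12+15=65 → 464/663 = 0.6998
Lowest is class 'rock' with F1 score = 0.340.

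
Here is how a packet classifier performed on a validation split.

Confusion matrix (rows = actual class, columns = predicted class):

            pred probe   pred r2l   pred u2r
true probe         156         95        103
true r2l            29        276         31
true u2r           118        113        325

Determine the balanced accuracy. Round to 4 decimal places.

0.6155

Balanced accuracy = mean of per-class recall.
  probe: recall = 156/354 = 0.44068
  r2l: recall = 276/336 = 0.82143
  u2r: recall = 325/556 = 0.58453
Mean = (0.44068 + 0.82143 + 0.58453) / 3 = 0.6155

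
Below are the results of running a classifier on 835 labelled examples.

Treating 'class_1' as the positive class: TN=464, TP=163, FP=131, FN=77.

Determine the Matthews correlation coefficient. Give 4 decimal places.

MCC = (TP·TN − FP·FN) / √((TP+FP)(TP+FN)(TN+FP)(TN+FN))
Numerator = 163·464 − 131·77 = 65545
Denominator = √(294·240·595·541) = √22712911200 = 150708.0330
MCC = 65545 / 150708.0330 = 0.4349

0.4349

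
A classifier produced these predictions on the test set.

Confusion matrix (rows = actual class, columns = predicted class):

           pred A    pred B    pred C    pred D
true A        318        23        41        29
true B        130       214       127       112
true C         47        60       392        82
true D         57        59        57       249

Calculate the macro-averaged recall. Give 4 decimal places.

Per-class recall (TP/(TP+FN)):
  A: TP=318, FN=23+41+29=93 → 318/411 = 0.77372
  B: TP=214, FN=130+127+112=369 → 214/583 = 0.36707
  C: TP=392, FN=47+60+82=189 → 392/581 = 0.67470
  D: TP=249, FN=57+59+57=173 → 249/422 = 0.59005
Macro-recall = mean = (0.77372 + 0.36707 + 0.67470 + 0.59005) / 4 = 0.6014

0.6014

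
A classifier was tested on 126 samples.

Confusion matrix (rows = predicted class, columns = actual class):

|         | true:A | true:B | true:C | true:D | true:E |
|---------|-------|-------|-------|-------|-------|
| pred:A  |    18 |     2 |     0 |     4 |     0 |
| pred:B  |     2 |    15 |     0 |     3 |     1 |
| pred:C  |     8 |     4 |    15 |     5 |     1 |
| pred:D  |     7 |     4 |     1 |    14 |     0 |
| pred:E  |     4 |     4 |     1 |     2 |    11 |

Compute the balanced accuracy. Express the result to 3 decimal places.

0.641

Balanced accuracy = mean of per-class recall.
  A: recall = 18/39 = 0.4615
  B: recall = 15/29 = 0.5172
  C: recall = 15/17 = 0.8824
  D: recall = 14/28 = 0.5000
  E: recall = 11/13 = 0.8462
Mean = (0.4615 + 0.5172 + 0.8824 + 0.5000 + 0.8462) / 5 = 0.641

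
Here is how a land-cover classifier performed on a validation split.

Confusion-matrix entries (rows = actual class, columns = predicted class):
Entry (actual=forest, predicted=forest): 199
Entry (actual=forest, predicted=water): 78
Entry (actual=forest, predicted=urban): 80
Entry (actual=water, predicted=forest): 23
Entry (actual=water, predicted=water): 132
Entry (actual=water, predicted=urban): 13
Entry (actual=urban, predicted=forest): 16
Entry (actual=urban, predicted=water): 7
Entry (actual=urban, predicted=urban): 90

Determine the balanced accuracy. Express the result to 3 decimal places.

0.713

Balanced accuracy = mean of per-class recall.
  forest: recall = 199/357 = 0.5574
  water: recall = 132/168 = 0.7857
  urban: recall = 90/113 = 0.7965
Mean = (0.5574 + 0.7857 + 0.7965) / 3 = 0.713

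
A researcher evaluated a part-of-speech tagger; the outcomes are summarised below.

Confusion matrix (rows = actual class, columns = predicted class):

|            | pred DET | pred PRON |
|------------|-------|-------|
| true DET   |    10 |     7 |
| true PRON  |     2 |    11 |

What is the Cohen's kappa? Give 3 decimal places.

Observed agreement pₒ = trace/N = 21/30 = 0.7000
Expected agreement pₑ = Σ (rowᵢ·colᵢ)/N² = (17·12 + 13·18)/30² = 0.4867
κ = (pₒ − pₑ)/(1 − pₑ) = (0.7000 − 0.4867)/(1 − 0.4867) = 0.416

0.416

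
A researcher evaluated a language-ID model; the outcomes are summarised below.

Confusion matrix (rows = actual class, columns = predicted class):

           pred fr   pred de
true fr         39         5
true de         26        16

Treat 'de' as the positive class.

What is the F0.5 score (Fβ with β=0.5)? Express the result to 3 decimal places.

0.635

Fβ = (1+β²)·TP / ((1+β²)·TP + β²·FN + FP), with β²=1/4
= 1.25·16 / (1.25·16 + 0.25·26 + 5) = 0.635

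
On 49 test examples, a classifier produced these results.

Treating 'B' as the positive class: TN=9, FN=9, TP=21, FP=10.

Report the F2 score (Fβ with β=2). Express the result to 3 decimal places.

Fβ = (1+β²)·TP / ((1+β²)·TP + β²·FN + FP), with β²=4
= 5·21 / (5·21 + 4·9 + 10) = 0.695

0.695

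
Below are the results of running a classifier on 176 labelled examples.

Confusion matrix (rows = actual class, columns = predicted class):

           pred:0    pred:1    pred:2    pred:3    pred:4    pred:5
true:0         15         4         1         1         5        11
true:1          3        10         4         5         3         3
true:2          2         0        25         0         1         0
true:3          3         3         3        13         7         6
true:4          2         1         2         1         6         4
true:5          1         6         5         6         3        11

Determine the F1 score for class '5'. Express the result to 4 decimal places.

Treat '5' as positive and all other classes as negative.
F1 score = 2·TP/(2·TP+FP+FN).
5: TP=11, FP=11+3+0+6+4=24, FN=1+6+5+6+3=21 → 22/67 = 0.32836

0.3284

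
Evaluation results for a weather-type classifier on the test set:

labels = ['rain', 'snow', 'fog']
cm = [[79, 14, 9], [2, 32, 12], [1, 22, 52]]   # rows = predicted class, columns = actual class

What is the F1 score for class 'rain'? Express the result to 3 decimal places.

0.859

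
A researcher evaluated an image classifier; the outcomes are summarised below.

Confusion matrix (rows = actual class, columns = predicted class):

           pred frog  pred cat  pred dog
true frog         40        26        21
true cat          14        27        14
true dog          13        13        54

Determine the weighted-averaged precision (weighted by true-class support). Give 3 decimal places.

0.554

Per-class precision (TP/(TP+FP)):
  frog: TP=40, FP=14+13=27 → 40/67 = 0.5970
  cat: TP=27, FP=26+13=39 → 27/66 = 0.4091
  dog: TP=54, FP=21+14=35 → 54/89 = 0.6067
Weighted-precision = Σ (supportᵢ/N)·precisionᵢ with N=222: (87/222)·0.5970 + (55/222)·0.4091 + (80/222)·0.6067 = 0.554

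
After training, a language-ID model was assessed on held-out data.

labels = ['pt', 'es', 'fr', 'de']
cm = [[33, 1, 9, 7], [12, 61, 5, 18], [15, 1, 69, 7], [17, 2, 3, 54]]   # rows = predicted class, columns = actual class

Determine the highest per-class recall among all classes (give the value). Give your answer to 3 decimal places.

0.938

Per-class recall (TP/(TP+FN)):
  pt: TP=33, FN=12+15+17=44 → 33/77 = 0.4286
  es: TP=61, FN=1+1+2=4 → 61/65 = 0.9385
  fr: TP=69, FN=9+5+3=17 → 69/86 = 0.8023
  de: TP=54, FN=7+18+7=32 → 54/86 = 0.6279
Highest is class 'es' with recall = 0.938.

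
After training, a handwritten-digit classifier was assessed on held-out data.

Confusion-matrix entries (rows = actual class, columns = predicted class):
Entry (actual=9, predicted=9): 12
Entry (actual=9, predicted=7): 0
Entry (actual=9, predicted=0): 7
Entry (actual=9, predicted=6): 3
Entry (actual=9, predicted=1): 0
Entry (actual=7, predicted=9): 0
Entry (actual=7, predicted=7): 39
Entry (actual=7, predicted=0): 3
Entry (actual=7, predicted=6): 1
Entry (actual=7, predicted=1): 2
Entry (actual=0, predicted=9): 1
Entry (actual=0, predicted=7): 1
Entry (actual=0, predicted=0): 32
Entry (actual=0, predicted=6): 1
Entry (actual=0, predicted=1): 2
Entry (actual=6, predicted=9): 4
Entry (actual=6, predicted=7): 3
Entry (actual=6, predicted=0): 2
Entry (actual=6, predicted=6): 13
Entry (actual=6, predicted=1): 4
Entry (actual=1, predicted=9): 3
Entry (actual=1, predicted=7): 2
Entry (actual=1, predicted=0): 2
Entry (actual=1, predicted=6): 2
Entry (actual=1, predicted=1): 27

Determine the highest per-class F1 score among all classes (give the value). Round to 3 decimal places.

Per-class F1 score (2·TP/(2·TP+FP+FN)):
  9: TP=12, FP=0+1+4+3=8, FN=0+7+3+0=10 → 24/42 = 0.5714
  7: TP=39, FP=0+1+3+2=6, FN=0+3+1+2=6 → 78/90 = 0.8667
  0: TP=32, FP=7+3+2+2=14, FN=1+1+1+2=5 → 64/83 = 0.7711
  6: TP=13, FP=3+1+1+2=7, FN=4+3+2+4=13 → 26/46 = 0.5652
  1: TP=27, FP=0+2+2+4=8, FN=3+2+2+2=9 → 54/71 = 0.7606
Highest is class '7' with F1 score = 0.867.

0.867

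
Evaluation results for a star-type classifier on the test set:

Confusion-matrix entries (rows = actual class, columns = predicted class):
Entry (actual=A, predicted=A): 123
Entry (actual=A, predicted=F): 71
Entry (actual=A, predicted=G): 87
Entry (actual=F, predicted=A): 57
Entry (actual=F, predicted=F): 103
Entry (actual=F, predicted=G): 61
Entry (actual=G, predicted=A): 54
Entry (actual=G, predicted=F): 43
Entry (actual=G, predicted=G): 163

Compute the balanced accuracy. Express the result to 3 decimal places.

Balanced accuracy = mean of per-class recall.
  A: recall = 123/281 = 0.4377
  F: recall = 103/221 = 0.4661
  G: recall = 163/260 = 0.6269
Mean = (0.4377 + 0.4661 + 0.6269) / 3 = 0.510

0.510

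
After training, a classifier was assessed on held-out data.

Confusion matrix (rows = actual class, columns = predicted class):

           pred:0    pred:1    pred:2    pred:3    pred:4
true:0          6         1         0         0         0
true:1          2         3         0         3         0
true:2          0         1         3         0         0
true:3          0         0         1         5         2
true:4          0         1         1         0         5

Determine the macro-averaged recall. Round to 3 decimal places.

0.664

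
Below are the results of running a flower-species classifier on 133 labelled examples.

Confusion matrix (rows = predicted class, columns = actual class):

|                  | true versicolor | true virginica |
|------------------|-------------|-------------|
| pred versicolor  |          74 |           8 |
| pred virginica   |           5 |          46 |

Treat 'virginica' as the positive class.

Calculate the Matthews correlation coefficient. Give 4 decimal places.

MCC = (TP·TN − FP·FN) / √((TP+FP)(TP+FN)(TN+FP)(TN+FN))
Numerator = 46·74 − 5·8 = 3364
Denominator = √(51·54·79·82) = √17840412 = 4223.7912
MCC = 3364 / 4223.7912 = 0.7964

0.7964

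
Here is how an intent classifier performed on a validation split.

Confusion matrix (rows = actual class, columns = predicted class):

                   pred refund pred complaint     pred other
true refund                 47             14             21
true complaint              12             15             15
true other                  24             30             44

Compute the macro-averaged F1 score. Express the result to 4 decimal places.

Per-class F1 score (2·TP/(2·TP+FP+FN)):
  refund: TP=47, FP=12+24=36, FN=14+21=35 → 94/165 = 0.56970
  complaint: TP=15, FP=14+30=44, FN=12+15=27 → 30/101 = 0.29703
  other: TP=44, FP=21+15=36, FN=24+30=54 → 88/178 = 0.49438
Macro-F1 score = mean = (0.56970 + 0.29703 + 0.49438) / 3 = 0.4537

0.4537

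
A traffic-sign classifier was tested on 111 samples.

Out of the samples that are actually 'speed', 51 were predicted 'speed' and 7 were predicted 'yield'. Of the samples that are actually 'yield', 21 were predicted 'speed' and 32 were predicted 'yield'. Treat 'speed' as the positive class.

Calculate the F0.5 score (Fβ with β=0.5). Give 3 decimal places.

0.737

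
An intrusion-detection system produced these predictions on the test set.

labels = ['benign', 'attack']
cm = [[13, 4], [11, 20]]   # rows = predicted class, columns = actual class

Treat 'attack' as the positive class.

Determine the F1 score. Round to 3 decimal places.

0.727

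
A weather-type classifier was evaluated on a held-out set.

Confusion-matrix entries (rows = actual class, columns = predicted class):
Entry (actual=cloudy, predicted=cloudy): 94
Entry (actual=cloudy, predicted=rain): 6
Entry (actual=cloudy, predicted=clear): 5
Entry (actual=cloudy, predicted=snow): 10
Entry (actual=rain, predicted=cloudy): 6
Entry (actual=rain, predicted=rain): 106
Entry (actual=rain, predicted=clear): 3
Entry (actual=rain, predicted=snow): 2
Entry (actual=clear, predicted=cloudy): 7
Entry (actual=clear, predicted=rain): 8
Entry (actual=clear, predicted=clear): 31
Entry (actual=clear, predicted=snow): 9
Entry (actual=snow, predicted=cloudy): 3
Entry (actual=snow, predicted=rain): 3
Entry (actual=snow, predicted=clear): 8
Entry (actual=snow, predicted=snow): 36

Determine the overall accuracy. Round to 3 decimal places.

Accuracy = trace / total = (94+106+31+36=267) / 337 = 267/337 = 0.792

0.792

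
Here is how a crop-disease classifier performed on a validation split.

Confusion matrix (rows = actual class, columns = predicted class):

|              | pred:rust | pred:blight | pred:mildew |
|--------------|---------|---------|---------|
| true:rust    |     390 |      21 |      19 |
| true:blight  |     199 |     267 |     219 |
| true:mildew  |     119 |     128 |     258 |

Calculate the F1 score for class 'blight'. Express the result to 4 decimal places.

0.4850

F1 score = 2·TP/(2·TP+FP+FN).
blight: TP=267, FP=21+128=149, FN=199+219=418 → 534/1101 = 0.48501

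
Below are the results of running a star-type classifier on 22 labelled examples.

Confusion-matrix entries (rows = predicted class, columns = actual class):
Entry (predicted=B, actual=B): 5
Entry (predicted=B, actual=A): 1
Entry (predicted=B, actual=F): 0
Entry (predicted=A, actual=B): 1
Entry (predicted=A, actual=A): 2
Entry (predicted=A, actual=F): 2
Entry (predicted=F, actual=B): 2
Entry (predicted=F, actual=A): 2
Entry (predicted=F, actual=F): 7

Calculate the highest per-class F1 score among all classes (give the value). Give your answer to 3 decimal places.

Per-class F1 score (2·TP/(2·TP+FP+FN)):
  B: TP=5, FP=1+0=1, FN=1+2=3 → 10/14 = 0.7143
  A: TP=2, FP=1+2=3, FN=1+2=3 → 4/10 = 0.4000
  F: TP=7, FP=2+2=4, FN=0+2=2 → 14/20 = 0.7000
Highest is class 'B' with F1 score = 0.714.

0.714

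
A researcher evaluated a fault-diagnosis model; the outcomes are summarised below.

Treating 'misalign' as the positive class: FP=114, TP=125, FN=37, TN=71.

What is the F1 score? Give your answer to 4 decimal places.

0.6234

Precision = TP/(TP+FP) = 125/239 = 0.5230
Recall = TP/(TP+FN) = 125/162 = 0.7716
F1 = 2·TP/(2·TP+FP+FN) = 250/401 = 0.6234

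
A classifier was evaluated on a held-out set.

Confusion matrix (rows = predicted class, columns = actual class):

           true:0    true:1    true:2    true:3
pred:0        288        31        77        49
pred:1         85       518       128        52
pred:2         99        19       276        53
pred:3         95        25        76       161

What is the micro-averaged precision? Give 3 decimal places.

0.612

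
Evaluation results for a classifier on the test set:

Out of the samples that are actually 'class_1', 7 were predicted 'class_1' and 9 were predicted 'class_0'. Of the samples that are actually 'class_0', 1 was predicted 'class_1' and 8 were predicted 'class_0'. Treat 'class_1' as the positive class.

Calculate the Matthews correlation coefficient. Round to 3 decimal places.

MCC = (TP·TN − FP·FN) / √((TP+FP)(TP+FN)(TN+FP)(TN+FN))
Numerator = 7·8 − 1·9 = 47
Denominator = √(8·16·9·17) = √19584 = 139.9428
MCC = 47 / 139.9428 = 0.336

0.336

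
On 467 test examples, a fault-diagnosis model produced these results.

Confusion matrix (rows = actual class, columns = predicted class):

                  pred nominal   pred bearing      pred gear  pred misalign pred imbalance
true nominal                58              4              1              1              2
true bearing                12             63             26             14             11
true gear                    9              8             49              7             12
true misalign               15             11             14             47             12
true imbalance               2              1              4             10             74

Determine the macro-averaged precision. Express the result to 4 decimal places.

Per-class precision (TP/(TP+FP)):
  nominal: TP=58, FP=12+9+15+2=38 → 58/96 = 0.60417
  bearing: TP=63, FP=4+8+11+1=24 → 63/87 = 0.72414
  gear: TP=49, FP=1+26+14+4=45 → 49/94 = 0.52128
  misalign: TP=47, FP=1+14+7+10=32 → 47/79 = 0.59494
  imbalance: TP=74, FP=2+11+12+12=37 → 74/111 = 0.66667
Macro-precision = mean = (0.60417 + 0.72414 + 0.52128 + 0.59494 + 0.66667) / 5 = 0.6222

0.6222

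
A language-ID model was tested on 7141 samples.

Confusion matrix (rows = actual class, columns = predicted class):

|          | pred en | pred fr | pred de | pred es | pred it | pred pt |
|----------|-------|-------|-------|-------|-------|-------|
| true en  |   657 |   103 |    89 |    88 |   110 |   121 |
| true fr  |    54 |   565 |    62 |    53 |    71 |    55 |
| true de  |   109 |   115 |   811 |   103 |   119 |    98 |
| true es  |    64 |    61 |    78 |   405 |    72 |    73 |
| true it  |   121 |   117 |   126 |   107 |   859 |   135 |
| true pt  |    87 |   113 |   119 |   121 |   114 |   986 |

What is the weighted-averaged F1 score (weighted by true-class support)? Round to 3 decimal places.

0.601

Per-class F1 score (2·TP/(2·TP+FP+FN)):
  en: TP=657, FP=54+109+64+121+87=435, FN=103+89+88+110+121=511 → 1314/2260 = 0.5814
  fr: TP=565, FP=103+115+61+117+113=509, FN=54+62+53+71+55=295 → 1130/1934 = 0.5843
  de: TP=811, FP=89+62+78+126+119=474, FN=109+115+103+119+98=544 → 1622/2640 = 0.6144
  es: TP=405, FP=88+53+103+107+121=472, FN=64+61+78+72+73=348 → 810/1630 = 0.4969
  it: TP=859, FP=110+71+119+72+114=486, FN=121+117+126+107+135=606 → 1718/2810 = 0.6114
  pt: TP=986, FP=121+55+98+73+135=482, FN=87+113+119+121+114=554 → 1972/3008 = 0.6556
Weighted-F1 score = Σ (supportᵢ/N)·F1 scoreᵢ with N=7141: (1168/7141)·0.5814 + (860/7141)·0.5843 + (1355/7141)·0.6144 + (753/7141)·0.4969 + (1465/7141)·0.6114 + (1540/7141)·0.6556 = 0.601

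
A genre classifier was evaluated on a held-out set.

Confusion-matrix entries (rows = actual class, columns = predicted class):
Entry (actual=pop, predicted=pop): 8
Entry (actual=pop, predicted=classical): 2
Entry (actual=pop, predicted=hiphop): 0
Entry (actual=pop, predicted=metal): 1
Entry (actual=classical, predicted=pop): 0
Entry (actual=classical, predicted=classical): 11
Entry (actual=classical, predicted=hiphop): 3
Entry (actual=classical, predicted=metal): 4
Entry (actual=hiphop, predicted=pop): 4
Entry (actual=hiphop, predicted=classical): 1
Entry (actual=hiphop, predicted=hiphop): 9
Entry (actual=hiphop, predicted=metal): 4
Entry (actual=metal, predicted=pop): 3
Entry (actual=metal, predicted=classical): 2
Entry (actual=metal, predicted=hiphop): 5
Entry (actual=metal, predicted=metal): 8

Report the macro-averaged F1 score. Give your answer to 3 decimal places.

0.558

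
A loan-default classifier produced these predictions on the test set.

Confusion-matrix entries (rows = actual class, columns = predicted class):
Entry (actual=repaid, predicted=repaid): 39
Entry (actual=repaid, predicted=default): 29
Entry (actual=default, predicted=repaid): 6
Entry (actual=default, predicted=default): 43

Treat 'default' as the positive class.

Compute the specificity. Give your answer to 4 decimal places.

Specificity = TN/(TN+FP) = 39/(39+29) = 0.5735

0.5735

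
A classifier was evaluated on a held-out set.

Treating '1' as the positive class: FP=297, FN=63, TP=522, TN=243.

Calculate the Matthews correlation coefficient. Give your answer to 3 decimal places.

0.384

MCC = (TP·TN − FP·FN) / √((TP+FP)(TP+FN)(TN+FP)(TN+FN))
Numerator = 522·243 − 297·63 = 108135
Denominator = √(819·585·540·306) = √79168962600 = 281369.7969
MCC = 108135 / 281369.7969 = 0.384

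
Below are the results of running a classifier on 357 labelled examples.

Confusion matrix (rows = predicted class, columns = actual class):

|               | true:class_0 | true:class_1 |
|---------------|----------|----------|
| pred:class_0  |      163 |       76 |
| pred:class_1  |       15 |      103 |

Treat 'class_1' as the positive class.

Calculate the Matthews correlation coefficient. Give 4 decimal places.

0.5220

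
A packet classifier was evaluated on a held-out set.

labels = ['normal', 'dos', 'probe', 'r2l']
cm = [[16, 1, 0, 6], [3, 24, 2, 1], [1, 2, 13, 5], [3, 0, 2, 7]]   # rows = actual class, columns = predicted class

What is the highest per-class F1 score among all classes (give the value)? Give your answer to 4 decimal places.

Per-class F1 score (2·TP/(2·TP+FP+FN)):
  normal: TP=16, FP=3+1+3=7, FN=1+0+6=7 → 32/46 = 0.69565
  dos: TP=24, FP=1+2+0=3, FN=3+2+1=6 → 48/57 = 0.84211
  probe: TP=13, FP=0+2+2=4, FN=1+2+5=8 → 26/38 = 0.68421
  r2l: TP=7, FP=6+1+5=12, FN=3+0+2=5 → 14/31 = 0.45161
Highest is class 'dos' with F1 score = 0.8421.

0.8421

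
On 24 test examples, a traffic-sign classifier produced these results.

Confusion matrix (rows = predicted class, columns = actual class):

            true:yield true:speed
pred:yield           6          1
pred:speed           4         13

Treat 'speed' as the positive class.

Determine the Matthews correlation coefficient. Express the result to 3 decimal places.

MCC = (TP·TN − FP·FN) / √((TP+FP)(TP+FN)(TN+FP)(TN+FN))
Numerator = 13·6 − 4·1 = 74
Denominator = √(17·14·10·7) = √16660 = 129.0736
MCC = 74 / 129.0736 = 0.573

0.573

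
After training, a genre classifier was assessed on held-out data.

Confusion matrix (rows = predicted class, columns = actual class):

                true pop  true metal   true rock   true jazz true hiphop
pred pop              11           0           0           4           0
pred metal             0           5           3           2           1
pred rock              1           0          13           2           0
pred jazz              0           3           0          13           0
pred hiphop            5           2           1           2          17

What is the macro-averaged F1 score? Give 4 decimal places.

Per-class F1 score (2·TP/(2·TP+FP+FN)):
  pop: TP=11, FP=0+0+4+0=4, FN=0+1+0+5=6 → 22/32 = 0.68750
  metal: TP=5, FP=0+3+2+1=6, FN=0+0+3+2=5 → 10/21 = 0.47619
  rock: TP=13, FP=1+0+2+0=3, FN=0+3+0+1=4 → 26/33 = 0.78788
  jazz: TP=13, FP=0+3+0+0=3, FN=4+2+2+2=10 → 26/39 = 0.66667
  hiphop: TP=17, FP=5+2+1+2=10, FN=0+1+0+0=1 → 34/45 = 0.75556
Macro-F1 score = mean = (0.68750 + 0.47619 + 0.78788 + 0.66667 + 0.75556) / 5 = 0.6748

0.6748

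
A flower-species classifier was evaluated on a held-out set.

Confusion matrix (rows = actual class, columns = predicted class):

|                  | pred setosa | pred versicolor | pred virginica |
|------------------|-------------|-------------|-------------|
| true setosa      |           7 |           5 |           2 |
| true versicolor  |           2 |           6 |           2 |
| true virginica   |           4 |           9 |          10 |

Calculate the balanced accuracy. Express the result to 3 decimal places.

0.512

Balanced accuracy = mean of per-class recall.
  setosa: recall = 7/14 = 0.5000
  versicolor: recall = 6/10 = 0.6000
  virginica: recall = 10/23 = 0.4348
Mean = (0.5000 + 0.6000 + 0.4348) / 3 = 0.512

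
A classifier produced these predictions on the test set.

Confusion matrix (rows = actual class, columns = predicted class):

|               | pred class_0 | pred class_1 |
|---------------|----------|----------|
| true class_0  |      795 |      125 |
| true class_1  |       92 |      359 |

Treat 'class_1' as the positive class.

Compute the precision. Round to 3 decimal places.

Precision = TP/(TP+FP) = 359/(359+125) = 359/484 = 0.742

0.742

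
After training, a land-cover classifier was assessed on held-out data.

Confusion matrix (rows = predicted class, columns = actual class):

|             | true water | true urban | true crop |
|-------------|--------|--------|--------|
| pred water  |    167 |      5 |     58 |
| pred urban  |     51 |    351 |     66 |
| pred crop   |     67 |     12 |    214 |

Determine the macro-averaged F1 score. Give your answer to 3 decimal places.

Per-class F1 score (2·TP/(2·TP+FP+FN)):
  water: TP=167, FP=5+58=63, FN=51+67=118 → 334/515 = 0.6485
  urban: TP=351, FP=51+66=117, FN=5+12=17 → 702/836 = 0.8397
  crop: TP=214, FP=67+12=79, FN=58+66=124 → 428/631 = 0.6783
Macro-F1 score = mean = (0.6485 + 0.8397 + 0.6783) / 3 = 0.722

0.722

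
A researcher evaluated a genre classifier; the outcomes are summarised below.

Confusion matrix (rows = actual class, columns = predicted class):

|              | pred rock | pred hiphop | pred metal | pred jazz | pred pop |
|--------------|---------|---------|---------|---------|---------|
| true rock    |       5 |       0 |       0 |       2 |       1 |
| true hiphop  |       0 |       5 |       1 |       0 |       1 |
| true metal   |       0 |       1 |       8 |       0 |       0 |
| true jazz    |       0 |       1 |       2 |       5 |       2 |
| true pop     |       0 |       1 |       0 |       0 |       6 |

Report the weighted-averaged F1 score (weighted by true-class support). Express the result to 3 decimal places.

Per-class F1 score (2·TP/(2·TP+FP+FN)):
  rock: TP=5, FP=0+0+0+0=0, FN=0+0+2+1=3 → 10/13 = 0.7692
  hiphop: TP=5, FP=0+1+1+1=3, FN=0+1+0+1=2 → 10/15 = 0.6667
  metal: TP=8, FP=0+1+2+0=3, FN=0+1+0+0=1 → 16/20 = 0.8000
  jazz: TP=5, FP=2+0+0+0=2, FN=0+1+2+2=5 → 10/17 = 0.5882
  pop: TP=6, FP=1+1+0+2=4, FN=0+1+0+0=1 → 12/17 = 0.7059
Weighted-F1 score = Σ (supportᵢ/N)·F1 scoreᵢ with N=41: (8/41)·0.7692 + (7/41)·0.6667 + (9/41)·0.8000 + (10/41)·0.5882 + (7/41)·0.7059 = 0.704

0.704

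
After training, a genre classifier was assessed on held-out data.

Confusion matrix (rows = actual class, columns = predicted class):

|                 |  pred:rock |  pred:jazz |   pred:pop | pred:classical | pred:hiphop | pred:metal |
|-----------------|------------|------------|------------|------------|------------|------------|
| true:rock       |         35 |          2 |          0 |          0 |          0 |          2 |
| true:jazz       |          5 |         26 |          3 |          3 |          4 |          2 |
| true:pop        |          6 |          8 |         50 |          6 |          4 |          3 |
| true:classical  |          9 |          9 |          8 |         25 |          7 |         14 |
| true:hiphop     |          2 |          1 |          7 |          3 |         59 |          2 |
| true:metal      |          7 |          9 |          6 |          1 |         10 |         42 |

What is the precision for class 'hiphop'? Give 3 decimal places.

precision = TP/(TP+FP).
hiphop: TP=59, FP=0+4+4+7+10=25 → 59/84 = 0.7024

0.702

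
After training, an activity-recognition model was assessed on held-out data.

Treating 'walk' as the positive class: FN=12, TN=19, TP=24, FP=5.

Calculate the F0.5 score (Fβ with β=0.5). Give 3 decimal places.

0.789

Fβ = (1+β²)·TP / ((1+β²)·TP + β²·FN + FP), with β²=1/4
= 1.25·24 / (1.25·24 + 0.25·12 + 5) = 0.789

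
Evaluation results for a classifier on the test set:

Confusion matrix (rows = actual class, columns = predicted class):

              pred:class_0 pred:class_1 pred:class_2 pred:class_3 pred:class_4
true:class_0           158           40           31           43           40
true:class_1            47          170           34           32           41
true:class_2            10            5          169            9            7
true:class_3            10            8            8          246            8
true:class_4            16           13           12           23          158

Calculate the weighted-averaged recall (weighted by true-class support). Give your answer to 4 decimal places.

Per-class recall (TP/(TP+FN)):
  class_0: TP=158, FN=40+31+43+40=154 → 158/312 = 0.50641
  class_1: TP=170, FN=47+34+32+41=154 → 170/324 = 0.52469
  class_2: TP=169, FN=10+5+9+7=31 → 169/200 = 0.84500
  class_3: TP=246, FN=10+8+8+8=34 → 246/280 = 0.87857
  class_4: TP=158, FN=16+13+12+23=64 → 158/222 = 0.71171
Weighted-recall = Σ (supportᵢ/N)·recallᵢ with N=1338: (312/1338)·0.50641 + (324/1338)·0.52469 + (200/1338)·0.84500 + (280/1338)·0.87857 + (222/1338)·0.71171 = 0.6734

0.6734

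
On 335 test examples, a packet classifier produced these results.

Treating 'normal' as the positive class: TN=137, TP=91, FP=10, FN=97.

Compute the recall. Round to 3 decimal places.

0.484

Recall = TP/(TP+FN) = 91/(91+97) = 91/188 = 0.484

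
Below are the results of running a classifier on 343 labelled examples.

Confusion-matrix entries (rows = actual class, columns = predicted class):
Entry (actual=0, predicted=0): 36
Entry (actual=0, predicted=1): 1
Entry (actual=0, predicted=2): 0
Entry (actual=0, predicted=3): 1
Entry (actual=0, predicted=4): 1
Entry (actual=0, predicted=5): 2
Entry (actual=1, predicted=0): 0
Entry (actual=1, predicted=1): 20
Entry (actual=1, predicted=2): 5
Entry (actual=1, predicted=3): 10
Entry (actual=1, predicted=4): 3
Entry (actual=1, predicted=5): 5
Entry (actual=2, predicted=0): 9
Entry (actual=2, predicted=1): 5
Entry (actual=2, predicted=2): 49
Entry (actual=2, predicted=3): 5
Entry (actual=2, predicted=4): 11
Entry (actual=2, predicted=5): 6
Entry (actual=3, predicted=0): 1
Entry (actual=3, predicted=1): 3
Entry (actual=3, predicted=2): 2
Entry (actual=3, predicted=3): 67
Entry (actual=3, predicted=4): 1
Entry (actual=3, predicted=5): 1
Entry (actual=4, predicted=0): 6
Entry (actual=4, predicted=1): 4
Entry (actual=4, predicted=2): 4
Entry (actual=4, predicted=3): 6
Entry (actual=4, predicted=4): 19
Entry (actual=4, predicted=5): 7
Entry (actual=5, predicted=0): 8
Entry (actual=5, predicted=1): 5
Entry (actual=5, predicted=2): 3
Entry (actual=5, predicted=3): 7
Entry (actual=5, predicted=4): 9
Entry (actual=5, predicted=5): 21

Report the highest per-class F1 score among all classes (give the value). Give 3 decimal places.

0.784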